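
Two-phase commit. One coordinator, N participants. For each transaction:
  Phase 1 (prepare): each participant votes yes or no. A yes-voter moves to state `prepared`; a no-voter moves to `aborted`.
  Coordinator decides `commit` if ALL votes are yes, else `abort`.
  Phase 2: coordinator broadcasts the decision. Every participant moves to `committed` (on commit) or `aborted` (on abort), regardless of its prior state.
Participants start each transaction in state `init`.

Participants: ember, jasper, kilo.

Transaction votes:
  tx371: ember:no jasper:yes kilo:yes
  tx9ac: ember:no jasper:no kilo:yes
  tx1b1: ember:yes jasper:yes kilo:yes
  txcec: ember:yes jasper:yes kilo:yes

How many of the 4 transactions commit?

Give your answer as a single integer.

tx371: no from ember -> abort (commits=0)
tx9ac: no from ember, jasper -> abort (commits=0)
tx1b1: all yes -> commit (commits=1)
txcec: all yes -> commit (commits=2)

Answer: 2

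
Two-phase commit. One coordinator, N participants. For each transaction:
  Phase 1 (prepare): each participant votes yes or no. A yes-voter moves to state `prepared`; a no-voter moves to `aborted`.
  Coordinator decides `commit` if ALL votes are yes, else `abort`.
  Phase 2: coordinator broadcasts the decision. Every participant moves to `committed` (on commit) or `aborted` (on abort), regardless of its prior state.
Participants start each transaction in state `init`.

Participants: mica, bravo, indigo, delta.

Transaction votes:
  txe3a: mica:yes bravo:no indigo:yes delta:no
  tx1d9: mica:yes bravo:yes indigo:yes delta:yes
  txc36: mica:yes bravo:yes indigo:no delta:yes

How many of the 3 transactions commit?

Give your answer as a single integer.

Answer: 1

Derivation:
txe3a: no from bravo, delta -> abort (commits=0)
tx1d9: all yes -> commit (commits=1)
txc36: no from indigo -> abort (commits=1)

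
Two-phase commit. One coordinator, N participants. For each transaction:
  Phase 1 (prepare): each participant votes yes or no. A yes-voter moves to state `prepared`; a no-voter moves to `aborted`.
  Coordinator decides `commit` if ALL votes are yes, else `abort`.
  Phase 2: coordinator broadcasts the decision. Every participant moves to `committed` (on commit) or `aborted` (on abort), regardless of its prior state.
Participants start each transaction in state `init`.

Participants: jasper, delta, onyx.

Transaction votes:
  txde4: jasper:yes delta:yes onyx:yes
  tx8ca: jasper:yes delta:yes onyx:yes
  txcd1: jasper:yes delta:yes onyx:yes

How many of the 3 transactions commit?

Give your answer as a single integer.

txde4: all yes -> commit (commits=1)
tx8ca: all yes -> commit (commits=2)
txcd1: all yes -> commit (commits=3)

Answer: 3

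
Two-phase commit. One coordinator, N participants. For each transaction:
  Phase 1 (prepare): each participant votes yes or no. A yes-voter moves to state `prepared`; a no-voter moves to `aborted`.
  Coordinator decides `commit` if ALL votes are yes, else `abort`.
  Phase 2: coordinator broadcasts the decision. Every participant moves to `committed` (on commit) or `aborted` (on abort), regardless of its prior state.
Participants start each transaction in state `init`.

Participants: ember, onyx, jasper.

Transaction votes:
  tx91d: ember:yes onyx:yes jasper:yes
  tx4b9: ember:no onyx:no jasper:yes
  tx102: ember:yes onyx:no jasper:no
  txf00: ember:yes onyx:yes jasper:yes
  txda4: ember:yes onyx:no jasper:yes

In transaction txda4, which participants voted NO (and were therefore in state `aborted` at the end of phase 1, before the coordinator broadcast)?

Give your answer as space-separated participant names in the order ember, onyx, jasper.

Txn txda4 phase 1: ember yes -> prepared; onyx no -> aborted; jasper yes -> prepared

Answer: onyx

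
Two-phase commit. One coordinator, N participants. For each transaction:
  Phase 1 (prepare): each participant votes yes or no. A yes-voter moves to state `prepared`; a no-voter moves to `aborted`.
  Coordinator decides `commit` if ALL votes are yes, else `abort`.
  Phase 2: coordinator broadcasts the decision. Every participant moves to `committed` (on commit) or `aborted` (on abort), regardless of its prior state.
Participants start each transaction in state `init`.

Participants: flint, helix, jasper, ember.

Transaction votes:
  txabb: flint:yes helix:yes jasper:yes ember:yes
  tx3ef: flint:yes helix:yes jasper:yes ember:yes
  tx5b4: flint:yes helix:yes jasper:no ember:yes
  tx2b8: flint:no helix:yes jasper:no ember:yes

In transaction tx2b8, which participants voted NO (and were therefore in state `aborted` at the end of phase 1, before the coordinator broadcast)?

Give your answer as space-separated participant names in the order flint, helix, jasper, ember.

Answer: flint jasper

Derivation:
Txn tx2b8 phase 1: flint no -> aborted; helix yes -> prepared; jasper no -> aborted; ember yes -> prepared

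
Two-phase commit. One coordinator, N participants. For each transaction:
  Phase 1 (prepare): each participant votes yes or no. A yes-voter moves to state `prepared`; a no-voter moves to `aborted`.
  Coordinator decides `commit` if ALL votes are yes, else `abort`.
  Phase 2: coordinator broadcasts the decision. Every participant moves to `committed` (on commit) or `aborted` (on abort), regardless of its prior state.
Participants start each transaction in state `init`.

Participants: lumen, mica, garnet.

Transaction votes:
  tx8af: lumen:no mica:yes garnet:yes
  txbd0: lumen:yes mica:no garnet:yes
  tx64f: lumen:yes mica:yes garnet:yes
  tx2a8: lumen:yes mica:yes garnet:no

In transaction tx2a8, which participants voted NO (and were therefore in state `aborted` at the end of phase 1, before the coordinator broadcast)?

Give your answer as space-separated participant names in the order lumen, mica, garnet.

Txn tx2a8 phase 1: lumen yes -> prepared; mica yes -> prepared; garnet no -> aborted

Answer: garnet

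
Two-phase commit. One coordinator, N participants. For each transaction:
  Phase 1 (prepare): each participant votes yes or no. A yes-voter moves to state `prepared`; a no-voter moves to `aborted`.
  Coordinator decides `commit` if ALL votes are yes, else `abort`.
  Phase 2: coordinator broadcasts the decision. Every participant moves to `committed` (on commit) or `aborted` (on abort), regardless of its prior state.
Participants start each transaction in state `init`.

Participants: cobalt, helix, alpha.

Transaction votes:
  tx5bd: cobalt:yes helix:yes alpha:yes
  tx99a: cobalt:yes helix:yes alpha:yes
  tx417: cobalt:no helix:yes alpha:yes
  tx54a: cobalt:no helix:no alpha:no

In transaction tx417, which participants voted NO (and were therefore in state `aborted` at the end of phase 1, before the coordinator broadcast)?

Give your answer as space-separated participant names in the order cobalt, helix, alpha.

Txn tx417 phase 1: cobalt no -> aborted; helix yes -> prepared; alpha yes -> prepared

Answer: cobalt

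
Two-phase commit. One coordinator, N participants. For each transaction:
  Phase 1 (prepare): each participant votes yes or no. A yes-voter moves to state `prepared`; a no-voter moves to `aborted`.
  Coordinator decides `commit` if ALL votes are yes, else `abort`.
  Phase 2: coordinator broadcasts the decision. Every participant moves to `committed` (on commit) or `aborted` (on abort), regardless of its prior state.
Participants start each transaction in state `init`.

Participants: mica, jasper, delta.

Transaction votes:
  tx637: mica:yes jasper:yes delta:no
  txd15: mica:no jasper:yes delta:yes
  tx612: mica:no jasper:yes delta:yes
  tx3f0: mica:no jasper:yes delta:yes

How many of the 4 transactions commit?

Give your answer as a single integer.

tx637: no from delta -> abort (commits=0)
txd15: no from mica -> abort (commits=0)
tx612: no from mica -> abort (commits=0)
tx3f0: no from mica -> abort (commits=0)

Answer: 0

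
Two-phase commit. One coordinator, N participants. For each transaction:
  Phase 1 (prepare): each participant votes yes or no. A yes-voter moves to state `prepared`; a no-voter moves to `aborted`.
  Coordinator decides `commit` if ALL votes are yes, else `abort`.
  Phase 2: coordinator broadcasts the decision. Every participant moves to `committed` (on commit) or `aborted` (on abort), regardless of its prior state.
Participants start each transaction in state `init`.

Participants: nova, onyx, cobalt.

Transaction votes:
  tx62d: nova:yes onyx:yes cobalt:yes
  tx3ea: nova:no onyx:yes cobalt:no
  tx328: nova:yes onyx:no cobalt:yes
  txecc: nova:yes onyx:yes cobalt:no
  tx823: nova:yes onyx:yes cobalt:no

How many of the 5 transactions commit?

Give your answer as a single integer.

Answer: 1

Derivation:
tx62d: all yes -> commit (commits=1)
tx3ea: no from nova, cobalt -> abort (commits=1)
tx328: no from onyx -> abort (commits=1)
txecc: no from cobalt -> abort (commits=1)
tx823: no from cobalt -> abort (commits=1)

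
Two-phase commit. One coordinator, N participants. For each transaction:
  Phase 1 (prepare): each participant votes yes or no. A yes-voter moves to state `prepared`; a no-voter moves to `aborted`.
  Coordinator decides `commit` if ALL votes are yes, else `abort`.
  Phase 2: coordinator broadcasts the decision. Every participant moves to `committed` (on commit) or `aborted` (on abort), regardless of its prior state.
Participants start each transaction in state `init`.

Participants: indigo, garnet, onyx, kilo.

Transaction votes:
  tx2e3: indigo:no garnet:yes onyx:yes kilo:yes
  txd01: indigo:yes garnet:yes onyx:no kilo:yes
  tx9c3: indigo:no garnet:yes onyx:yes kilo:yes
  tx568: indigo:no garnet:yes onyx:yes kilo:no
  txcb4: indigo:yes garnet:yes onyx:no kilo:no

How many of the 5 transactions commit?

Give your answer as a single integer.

tx2e3: no from indigo -> abort (commits=0)
txd01: no from onyx -> abort (commits=0)
tx9c3: no from indigo -> abort (commits=0)
tx568: no from indigo, kilo -> abort (commits=0)
txcb4: no from onyx, kilo -> abort (commits=0)

Answer: 0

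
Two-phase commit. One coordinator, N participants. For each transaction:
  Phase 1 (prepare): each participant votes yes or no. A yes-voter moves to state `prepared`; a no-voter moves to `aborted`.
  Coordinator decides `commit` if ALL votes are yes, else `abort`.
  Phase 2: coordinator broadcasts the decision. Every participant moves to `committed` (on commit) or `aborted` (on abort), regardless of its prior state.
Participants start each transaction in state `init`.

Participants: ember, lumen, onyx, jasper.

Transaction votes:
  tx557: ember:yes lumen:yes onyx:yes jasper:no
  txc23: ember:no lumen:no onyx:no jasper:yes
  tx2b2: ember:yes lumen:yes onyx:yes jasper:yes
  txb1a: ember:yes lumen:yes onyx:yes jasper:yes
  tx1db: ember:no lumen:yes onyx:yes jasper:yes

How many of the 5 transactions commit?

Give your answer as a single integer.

Answer: 2

Derivation:
tx557: no from jasper -> abort (commits=0)
txc23: no from ember, lumen, onyx -> abort (commits=0)
tx2b2: all yes -> commit (commits=1)
txb1a: all yes -> commit (commits=2)
tx1db: no from ember -> abort (commits=2)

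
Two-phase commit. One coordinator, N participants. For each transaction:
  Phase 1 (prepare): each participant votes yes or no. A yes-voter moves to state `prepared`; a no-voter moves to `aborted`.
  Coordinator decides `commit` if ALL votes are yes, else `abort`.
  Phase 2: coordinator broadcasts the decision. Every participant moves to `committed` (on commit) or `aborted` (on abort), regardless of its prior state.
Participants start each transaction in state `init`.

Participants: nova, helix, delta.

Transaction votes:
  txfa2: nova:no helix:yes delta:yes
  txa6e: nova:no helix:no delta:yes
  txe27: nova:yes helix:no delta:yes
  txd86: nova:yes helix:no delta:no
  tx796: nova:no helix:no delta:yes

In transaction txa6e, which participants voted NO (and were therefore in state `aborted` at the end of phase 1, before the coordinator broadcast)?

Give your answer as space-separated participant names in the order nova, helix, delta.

Txn txa6e phase 1: nova no -> aborted; helix no -> aborted; delta yes -> prepared

Answer: nova helix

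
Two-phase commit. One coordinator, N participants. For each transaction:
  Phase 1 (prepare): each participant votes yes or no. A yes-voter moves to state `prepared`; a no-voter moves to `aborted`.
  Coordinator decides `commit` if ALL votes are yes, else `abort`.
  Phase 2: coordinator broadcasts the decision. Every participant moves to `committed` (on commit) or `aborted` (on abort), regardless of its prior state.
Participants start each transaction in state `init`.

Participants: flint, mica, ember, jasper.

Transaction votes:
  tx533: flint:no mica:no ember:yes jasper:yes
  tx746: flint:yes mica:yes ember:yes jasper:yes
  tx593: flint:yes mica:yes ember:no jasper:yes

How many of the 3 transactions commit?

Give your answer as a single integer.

tx533: no from flint, mica -> abort (commits=0)
tx746: all yes -> commit (commits=1)
tx593: no from ember -> abort (commits=1)

Answer: 1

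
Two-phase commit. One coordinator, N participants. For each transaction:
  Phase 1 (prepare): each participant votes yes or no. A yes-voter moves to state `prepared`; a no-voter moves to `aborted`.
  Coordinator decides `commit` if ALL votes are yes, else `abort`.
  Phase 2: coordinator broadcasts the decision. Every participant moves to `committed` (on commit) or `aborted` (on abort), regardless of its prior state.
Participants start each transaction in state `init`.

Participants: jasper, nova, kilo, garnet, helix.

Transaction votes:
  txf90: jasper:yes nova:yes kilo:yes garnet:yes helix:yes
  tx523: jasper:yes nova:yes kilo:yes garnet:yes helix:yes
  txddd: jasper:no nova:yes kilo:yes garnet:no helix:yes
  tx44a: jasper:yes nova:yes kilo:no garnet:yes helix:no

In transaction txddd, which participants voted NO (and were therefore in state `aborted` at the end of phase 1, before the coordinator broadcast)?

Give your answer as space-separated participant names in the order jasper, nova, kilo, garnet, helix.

Answer: jasper garnet

Derivation:
Txn txddd phase 1: jasper no -> aborted; nova yes -> prepared; kilo yes -> prepared; garnet no -> aborted; helix yes -> prepared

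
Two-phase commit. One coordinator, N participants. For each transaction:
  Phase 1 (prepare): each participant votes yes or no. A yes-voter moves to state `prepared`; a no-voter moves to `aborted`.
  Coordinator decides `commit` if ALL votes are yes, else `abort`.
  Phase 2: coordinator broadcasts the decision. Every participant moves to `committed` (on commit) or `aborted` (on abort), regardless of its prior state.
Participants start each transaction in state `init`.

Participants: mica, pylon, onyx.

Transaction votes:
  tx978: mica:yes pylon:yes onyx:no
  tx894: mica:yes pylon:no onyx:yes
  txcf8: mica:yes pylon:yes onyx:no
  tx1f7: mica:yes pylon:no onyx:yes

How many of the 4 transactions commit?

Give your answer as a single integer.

tx978: no from onyx -> abort (commits=0)
tx894: no from pylon -> abort (commits=0)
txcf8: no from onyx -> abort (commits=0)
tx1f7: no from pylon -> abort (commits=0)

Answer: 0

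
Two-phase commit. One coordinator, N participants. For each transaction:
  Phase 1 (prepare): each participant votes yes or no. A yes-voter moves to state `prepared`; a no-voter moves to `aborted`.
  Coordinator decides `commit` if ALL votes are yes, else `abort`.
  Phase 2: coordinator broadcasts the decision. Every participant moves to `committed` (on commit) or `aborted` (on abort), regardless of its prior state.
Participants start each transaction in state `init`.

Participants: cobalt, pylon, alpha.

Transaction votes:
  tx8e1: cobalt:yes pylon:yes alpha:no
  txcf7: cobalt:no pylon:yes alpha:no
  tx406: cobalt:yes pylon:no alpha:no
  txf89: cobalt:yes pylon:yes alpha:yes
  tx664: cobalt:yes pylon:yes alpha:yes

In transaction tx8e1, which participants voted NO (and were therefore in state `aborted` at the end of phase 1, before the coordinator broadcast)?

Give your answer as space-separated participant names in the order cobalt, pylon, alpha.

Txn tx8e1 phase 1: cobalt yes -> prepared; pylon yes -> prepared; alpha no -> aborted

Answer: alpha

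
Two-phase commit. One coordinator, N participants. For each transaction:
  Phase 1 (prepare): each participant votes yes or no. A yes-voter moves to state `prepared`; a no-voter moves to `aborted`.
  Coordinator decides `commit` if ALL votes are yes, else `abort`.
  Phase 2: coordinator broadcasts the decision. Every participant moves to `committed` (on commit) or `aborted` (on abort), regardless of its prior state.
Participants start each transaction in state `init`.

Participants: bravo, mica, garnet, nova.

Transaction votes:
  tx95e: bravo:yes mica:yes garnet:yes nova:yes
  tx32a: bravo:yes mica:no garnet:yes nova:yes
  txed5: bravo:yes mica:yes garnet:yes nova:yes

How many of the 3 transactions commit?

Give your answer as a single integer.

Answer: 2

Derivation:
tx95e: all yes -> commit (commits=1)
tx32a: no from mica -> abort (commits=1)
txed5: all yes -> commit (commits=2)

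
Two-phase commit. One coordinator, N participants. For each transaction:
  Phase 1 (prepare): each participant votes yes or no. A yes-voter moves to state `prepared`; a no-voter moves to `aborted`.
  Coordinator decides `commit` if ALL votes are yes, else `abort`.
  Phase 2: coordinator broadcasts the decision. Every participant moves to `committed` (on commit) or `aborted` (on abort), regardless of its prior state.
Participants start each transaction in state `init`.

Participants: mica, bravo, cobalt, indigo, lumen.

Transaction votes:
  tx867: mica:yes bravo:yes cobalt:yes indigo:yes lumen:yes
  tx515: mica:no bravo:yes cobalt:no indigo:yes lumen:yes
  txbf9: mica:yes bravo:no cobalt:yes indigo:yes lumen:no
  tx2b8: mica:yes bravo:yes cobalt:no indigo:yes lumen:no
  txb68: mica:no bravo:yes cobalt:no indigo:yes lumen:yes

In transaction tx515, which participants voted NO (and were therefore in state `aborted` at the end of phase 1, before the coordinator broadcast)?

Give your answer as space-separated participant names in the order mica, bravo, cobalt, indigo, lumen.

Txn tx515 phase 1: mica no -> aborted; bravo yes -> prepared; cobalt no -> aborted; indigo yes -> prepared; lumen yes -> prepared

Answer: mica cobalt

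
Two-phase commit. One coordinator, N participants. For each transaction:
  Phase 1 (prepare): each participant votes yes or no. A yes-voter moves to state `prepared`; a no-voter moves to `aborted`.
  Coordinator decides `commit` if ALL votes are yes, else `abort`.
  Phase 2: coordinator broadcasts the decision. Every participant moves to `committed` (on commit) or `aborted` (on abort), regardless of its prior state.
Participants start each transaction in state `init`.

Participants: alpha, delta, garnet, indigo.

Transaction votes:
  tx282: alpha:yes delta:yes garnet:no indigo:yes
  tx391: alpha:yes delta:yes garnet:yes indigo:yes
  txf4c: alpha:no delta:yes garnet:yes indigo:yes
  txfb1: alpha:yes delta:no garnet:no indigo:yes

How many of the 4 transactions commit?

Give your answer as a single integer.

tx282: no from garnet -> abort (commits=0)
tx391: all yes -> commit (commits=1)
txf4c: no from alpha -> abort (commits=1)
txfb1: no from delta, garnet -> abort (commits=1)

Answer: 1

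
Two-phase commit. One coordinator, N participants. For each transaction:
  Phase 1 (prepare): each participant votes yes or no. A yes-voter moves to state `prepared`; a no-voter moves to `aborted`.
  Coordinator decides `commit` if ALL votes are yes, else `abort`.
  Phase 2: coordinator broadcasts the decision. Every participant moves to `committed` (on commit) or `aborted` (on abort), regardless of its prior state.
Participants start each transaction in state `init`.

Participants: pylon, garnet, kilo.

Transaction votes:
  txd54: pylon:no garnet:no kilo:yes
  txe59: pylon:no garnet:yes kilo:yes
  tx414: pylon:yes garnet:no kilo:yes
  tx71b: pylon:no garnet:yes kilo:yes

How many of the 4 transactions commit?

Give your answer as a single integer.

txd54: no from pylon, garnet -> abort (commits=0)
txe59: no from pylon -> abort (commits=0)
tx414: no from garnet -> abort (commits=0)
tx71b: no from pylon -> abort (commits=0)

Answer: 0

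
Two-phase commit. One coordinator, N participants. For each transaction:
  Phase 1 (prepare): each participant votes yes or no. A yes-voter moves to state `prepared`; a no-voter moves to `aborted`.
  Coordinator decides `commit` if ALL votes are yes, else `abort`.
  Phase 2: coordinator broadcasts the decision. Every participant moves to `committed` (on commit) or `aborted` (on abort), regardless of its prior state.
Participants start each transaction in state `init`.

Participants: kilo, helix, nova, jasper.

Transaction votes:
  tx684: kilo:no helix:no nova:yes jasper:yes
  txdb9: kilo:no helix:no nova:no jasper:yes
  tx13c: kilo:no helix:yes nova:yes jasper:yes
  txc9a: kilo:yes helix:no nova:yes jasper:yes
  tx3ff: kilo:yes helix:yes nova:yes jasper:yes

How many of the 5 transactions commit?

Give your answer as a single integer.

tx684: no from kilo, helix -> abort (commits=0)
txdb9: no from kilo, helix, nova -> abort (commits=0)
tx13c: no from kilo -> abort (commits=0)
txc9a: no from helix -> abort (commits=0)
tx3ff: all yes -> commit (commits=1)

Answer: 1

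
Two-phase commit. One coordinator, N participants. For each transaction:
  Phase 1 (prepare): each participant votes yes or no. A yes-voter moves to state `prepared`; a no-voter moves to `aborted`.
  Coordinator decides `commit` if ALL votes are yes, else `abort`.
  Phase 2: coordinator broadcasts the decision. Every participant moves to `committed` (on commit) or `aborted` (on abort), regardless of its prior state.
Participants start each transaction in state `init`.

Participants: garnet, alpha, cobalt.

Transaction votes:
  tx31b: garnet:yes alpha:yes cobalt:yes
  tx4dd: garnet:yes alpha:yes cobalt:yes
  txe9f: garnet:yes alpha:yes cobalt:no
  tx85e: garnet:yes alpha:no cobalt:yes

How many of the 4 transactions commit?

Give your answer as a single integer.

Answer: 2

Derivation:
tx31b: all yes -> commit (commits=1)
tx4dd: all yes -> commit (commits=2)
txe9f: no from cobalt -> abort (commits=2)
tx85e: no from alpha -> abort (commits=2)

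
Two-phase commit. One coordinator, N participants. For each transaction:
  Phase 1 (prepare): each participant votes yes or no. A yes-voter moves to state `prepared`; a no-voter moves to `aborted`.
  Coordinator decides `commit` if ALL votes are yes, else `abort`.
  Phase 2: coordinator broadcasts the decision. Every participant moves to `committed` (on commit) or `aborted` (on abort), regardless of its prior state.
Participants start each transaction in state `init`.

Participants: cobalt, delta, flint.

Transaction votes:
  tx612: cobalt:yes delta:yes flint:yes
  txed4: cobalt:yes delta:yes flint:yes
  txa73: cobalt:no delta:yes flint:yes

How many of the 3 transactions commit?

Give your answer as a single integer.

tx612: all yes -> commit (commits=1)
txed4: all yes -> commit (commits=2)
txa73: no from cobalt -> abort (commits=2)

Answer: 2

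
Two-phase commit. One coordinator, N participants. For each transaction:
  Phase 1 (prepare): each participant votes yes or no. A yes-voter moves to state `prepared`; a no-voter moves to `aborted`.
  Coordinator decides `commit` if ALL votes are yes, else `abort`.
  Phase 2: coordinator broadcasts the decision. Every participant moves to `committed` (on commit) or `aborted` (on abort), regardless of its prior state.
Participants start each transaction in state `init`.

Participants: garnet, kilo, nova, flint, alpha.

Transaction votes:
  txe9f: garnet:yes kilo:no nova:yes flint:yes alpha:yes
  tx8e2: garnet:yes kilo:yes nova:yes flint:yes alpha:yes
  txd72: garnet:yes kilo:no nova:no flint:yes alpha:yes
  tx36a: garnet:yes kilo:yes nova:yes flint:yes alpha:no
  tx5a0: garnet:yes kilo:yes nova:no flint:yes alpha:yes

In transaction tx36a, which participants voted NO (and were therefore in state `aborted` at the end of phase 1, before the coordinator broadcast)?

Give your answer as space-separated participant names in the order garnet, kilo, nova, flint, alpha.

Txn tx36a phase 1: garnet yes -> prepared; kilo yes -> prepared; nova yes -> prepared; flint yes -> prepared; alpha no -> aborted

Answer: alpha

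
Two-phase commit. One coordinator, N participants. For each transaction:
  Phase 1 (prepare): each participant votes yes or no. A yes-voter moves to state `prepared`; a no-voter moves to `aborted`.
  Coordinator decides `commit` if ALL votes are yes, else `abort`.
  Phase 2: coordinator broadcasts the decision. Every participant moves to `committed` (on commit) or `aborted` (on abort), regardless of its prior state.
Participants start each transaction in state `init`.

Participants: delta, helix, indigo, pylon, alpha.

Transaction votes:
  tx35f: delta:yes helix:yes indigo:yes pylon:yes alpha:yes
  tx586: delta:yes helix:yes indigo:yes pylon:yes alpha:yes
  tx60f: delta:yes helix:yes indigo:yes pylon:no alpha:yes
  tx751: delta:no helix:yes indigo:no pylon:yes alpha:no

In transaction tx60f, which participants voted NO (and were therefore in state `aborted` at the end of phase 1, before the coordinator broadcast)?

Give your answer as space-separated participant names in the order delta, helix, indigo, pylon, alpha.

Answer: pylon

Derivation:
Txn tx60f phase 1: delta yes -> prepared; helix yes -> prepared; indigo yes -> prepared; pylon no -> aborted; alpha yes -> prepared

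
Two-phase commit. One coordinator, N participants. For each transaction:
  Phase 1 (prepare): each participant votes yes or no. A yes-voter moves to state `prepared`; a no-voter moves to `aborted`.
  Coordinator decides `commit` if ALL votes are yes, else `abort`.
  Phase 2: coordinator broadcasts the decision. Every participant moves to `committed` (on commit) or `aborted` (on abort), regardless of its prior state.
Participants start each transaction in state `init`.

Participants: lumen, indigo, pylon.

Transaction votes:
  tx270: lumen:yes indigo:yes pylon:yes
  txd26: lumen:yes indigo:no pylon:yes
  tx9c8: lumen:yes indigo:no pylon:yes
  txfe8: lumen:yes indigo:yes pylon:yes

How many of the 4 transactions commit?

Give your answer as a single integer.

tx270: all yes -> commit (commits=1)
txd26: no from indigo -> abort (commits=1)
tx9c8: no from indigo -> abort (commits=1)
txfe8: all yes -> commit (commits=2)

Answer: 2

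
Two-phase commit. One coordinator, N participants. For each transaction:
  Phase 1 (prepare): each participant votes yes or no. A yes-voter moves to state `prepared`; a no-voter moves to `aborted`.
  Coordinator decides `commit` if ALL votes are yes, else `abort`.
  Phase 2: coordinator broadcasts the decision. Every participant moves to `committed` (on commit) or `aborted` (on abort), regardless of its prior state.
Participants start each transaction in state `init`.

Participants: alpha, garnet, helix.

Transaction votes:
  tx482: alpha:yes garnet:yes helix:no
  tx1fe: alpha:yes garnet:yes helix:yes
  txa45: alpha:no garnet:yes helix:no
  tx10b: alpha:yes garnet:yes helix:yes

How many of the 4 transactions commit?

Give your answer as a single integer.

Answer: 2

Derivation:
tx482: no from helix -> abort (commits=0)
tx1fe: all yes -> commit (commits=1)
txa45: no from alpha, helix -> abort (commits=1)
tx10b: all yes -> commit (commits=2)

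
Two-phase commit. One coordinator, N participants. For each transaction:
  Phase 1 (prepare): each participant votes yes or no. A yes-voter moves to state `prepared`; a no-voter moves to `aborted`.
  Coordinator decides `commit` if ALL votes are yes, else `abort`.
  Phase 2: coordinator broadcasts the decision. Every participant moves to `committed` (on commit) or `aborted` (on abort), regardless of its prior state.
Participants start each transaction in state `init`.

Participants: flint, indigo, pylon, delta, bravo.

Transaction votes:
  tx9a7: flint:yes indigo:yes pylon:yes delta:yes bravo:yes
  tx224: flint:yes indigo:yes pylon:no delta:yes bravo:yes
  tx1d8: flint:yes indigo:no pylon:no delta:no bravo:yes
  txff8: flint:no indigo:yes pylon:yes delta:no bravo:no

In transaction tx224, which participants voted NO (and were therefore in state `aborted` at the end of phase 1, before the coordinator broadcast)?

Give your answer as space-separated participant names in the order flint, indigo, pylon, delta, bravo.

Txn tx224 phase 1: flint yes -> prepared; indigo yes -> prepared; pylon no -> aborted; delta yes -> prepared; bravo yes -> prepared

Answer: pylon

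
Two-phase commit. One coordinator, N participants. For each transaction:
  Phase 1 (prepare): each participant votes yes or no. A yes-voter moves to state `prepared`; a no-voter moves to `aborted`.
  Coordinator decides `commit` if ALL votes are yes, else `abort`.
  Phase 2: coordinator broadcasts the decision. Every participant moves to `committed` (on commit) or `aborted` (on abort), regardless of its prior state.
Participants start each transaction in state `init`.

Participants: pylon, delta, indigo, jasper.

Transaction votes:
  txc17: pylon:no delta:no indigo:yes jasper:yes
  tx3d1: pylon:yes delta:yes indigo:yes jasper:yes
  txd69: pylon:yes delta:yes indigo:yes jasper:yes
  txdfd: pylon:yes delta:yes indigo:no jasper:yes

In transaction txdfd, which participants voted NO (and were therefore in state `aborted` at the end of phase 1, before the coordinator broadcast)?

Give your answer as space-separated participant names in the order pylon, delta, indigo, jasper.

Answer: indigo

Derivation:
Txn txdfd phase 1: pylon yes -> prepared; delta yes -> prepared; indigo no -> aborted; jasper yes -> prepared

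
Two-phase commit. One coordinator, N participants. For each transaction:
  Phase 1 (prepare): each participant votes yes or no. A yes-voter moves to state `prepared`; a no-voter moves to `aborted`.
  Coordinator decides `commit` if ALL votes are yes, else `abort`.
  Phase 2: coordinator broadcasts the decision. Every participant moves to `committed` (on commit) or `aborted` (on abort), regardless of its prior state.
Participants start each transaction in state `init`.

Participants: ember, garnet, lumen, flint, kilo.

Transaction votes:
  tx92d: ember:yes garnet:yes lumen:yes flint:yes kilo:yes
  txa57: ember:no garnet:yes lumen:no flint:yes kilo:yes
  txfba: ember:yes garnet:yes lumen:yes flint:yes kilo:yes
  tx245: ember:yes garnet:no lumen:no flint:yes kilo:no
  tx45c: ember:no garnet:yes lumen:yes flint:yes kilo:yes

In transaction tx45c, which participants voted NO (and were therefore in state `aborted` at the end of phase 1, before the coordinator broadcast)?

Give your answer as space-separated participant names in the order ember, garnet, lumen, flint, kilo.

Txn tx45c phase 1: ember no -> aborted; garnet yes -> prepared; lumen yes -> prepared; flint yes -> prepared; kilo yes -> prepared

Answer: ember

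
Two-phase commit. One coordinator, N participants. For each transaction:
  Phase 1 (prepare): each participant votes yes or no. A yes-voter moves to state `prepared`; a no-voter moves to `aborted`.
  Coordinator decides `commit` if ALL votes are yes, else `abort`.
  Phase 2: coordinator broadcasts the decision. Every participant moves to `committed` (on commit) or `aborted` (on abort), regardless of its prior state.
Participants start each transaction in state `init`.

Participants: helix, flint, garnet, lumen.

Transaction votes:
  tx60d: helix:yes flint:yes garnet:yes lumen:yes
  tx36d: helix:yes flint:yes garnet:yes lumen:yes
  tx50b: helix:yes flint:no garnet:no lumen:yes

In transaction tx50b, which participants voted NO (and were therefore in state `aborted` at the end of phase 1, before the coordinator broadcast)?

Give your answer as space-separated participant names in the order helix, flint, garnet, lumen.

Answer: flint garnet

Derivation:
Txn tx50b phase 1: helix yes -> prepared; flint no -> aborted; garnet no -> aborted; lumen yes -> prepared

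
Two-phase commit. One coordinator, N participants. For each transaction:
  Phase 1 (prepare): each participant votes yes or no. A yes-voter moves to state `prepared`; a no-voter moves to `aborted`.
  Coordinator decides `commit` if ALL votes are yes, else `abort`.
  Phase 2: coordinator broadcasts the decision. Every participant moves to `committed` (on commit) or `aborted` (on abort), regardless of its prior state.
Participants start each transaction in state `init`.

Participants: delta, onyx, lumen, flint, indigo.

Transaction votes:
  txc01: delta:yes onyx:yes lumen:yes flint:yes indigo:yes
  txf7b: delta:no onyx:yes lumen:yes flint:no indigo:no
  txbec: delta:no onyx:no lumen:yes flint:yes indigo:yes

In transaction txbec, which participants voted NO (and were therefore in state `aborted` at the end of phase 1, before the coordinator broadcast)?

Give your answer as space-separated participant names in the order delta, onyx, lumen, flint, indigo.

Txn txbec phase 1: delta no -> aborted; onyx no -> aborted; lumen yes -> prepared; flint yes -> prepared; indigo yes -> prepared

Answer: delta onyx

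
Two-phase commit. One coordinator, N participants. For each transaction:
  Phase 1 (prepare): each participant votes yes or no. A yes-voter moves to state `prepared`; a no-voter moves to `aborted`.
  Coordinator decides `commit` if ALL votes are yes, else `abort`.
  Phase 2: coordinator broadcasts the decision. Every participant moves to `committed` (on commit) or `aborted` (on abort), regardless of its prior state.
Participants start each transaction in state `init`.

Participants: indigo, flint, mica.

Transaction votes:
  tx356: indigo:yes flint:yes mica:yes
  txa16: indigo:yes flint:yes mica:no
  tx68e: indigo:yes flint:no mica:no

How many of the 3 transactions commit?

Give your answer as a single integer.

tx356: all yes -> commit (commits=1)
txa16: no from mica -> abort (commits=1)
tx68e: no from flint, mica -> abort (commits=1)

Answer: 1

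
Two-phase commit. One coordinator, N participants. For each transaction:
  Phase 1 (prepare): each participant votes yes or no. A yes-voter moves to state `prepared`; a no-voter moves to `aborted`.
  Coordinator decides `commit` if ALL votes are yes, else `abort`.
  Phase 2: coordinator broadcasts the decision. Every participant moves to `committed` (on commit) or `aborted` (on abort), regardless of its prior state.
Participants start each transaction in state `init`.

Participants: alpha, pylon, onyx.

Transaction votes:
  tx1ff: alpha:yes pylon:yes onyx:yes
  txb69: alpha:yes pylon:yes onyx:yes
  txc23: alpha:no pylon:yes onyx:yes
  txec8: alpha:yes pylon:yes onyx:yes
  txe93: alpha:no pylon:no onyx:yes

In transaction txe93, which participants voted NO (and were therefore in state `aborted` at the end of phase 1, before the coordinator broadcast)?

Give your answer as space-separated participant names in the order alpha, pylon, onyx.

Txn txe93 phase 1: alpha no -> aborted; pylon no -> aborted; onyx yes -> prepared

Answer: alpha pylon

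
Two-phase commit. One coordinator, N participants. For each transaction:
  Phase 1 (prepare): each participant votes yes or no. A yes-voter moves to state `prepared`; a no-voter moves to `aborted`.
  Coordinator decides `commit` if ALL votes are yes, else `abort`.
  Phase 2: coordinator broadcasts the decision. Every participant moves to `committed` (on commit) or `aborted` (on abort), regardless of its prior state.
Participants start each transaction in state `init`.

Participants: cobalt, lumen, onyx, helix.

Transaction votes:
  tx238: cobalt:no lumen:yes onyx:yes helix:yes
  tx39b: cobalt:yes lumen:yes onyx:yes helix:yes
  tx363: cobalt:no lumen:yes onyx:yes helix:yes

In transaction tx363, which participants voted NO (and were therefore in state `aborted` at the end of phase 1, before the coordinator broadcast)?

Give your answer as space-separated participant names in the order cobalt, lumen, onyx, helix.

Answer: cobalt

Derivation:
Txn tx363 phase 1: cobalt no -> aborted; lumen yes -> prepared; onyx yes -> prepared; helix yes -> prepared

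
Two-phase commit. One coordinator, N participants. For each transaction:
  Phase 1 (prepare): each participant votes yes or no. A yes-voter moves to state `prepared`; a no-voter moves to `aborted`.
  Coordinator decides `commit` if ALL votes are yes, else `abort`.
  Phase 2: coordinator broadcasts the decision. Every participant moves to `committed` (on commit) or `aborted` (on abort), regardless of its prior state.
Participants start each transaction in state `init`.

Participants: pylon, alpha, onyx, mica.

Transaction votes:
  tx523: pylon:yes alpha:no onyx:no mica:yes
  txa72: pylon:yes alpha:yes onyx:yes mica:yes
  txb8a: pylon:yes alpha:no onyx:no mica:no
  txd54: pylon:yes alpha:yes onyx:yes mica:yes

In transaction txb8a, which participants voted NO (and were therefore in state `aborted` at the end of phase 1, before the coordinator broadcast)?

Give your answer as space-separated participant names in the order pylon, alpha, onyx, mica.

Txn txb8a phase 1: pylon yes -> prepared; alpha no -> aborted; onyx no -> aborted; mica no -> aborted

Answer: alpha onyx mica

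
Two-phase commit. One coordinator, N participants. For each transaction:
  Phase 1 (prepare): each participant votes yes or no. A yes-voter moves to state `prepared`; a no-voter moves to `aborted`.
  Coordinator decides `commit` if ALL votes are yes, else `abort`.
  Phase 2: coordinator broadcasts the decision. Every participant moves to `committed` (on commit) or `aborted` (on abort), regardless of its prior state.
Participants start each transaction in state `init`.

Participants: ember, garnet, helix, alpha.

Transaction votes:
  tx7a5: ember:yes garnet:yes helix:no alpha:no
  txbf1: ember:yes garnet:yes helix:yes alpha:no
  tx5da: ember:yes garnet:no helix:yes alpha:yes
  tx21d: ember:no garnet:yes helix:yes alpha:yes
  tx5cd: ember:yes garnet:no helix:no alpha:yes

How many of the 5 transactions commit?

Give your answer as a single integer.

Answer: 0

Derivation:
tx7a5: no from helix, alpha -> abort (commits=0)
txbf1: no from alpha -> abort (commits=0)
tx5da: no from garnet -> abort (commits=0)
tx21d: no from ember -> abort (commits=0)
tx5cd: no from garnet, helix -> abort (commits=0)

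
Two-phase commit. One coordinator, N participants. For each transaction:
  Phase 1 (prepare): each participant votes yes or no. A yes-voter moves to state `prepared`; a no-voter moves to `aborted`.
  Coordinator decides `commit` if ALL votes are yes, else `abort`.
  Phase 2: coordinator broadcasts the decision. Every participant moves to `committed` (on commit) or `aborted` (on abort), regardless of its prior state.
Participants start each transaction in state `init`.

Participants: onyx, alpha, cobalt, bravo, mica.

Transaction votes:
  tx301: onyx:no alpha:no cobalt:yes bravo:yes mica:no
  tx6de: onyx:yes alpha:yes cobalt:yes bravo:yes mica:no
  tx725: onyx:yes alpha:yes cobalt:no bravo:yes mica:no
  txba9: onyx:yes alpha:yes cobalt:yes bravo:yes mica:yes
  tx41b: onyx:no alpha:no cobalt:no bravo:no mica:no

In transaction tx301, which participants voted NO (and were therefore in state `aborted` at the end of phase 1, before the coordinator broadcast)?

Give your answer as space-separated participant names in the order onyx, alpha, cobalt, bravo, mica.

Txn tx301 phase 1: onyx no -> aborted; alpha no -> aborted; cobalt yes -> prepared; bravo yes -> prepared; mica no -> aborted

Answer: onyx alpha mica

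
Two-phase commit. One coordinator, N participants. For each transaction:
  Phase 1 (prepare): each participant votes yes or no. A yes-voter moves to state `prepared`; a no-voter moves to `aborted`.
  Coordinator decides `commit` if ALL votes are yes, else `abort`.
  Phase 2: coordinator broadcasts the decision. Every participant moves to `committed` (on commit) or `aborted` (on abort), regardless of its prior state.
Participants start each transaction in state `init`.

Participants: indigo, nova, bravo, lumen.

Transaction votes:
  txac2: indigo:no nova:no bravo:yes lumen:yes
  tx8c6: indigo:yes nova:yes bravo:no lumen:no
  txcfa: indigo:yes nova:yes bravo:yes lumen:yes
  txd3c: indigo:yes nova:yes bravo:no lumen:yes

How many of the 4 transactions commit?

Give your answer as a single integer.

txac2: no from indigo, nova -> abort (commits=0)
tx8c6: no from bravo, lumen -> abort (commits=0)
txcfa: all yes -> commit (commits=1)
txd3c: no from bravo -> abort (commits=1)

Answer: 1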